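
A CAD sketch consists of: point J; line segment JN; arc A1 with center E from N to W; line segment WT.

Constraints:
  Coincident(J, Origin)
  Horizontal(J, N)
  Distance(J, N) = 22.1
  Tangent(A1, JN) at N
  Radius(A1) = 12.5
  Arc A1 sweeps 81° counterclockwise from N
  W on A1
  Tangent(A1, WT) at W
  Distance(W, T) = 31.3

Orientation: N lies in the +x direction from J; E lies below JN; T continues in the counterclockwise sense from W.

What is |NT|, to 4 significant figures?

44.90

On A1, N sits at bearing 90° from E; an 81° counterclockwise sweep puts W at bearing 171°, so W = E + 12.5·(cos 171°, sin 171°) = (9.754, -10.54). Tangency of A1 to WT means the radius EW is perpendicular to WT, so WT runs along (−sin 171°, cos 171°); with |WT| = 31.3, T = (4.857, -41.46). Then |NT| = |T − N| = 44.90.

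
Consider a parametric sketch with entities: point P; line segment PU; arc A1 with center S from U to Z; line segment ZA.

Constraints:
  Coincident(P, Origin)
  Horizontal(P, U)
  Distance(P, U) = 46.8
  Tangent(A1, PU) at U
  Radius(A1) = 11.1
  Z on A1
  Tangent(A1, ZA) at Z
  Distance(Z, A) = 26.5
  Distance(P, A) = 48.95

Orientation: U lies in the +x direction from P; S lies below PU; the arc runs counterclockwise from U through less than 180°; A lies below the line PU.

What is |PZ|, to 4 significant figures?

37.11

P is at the origin; PU is horizontal with |PU| = 46.8 and U on the +x side, so U = (46.80, 0.000). A1 meets PU tangentially, so SU is at right angles to PU, so S = U + (0, -11.1) = (46.80, -11.10). Since SZ ⟂ ZA (tangency), |SA| = √(11.1² + 26.5²) = 28.73 regardless of where Z sits on A1. So A lies on both circle(P, 48.95) and circle(S, 28.73); the below-PU intersection is A = (32.90, -36.24). Z is the foot of the tangent from A: Z = (35.77, -9.900).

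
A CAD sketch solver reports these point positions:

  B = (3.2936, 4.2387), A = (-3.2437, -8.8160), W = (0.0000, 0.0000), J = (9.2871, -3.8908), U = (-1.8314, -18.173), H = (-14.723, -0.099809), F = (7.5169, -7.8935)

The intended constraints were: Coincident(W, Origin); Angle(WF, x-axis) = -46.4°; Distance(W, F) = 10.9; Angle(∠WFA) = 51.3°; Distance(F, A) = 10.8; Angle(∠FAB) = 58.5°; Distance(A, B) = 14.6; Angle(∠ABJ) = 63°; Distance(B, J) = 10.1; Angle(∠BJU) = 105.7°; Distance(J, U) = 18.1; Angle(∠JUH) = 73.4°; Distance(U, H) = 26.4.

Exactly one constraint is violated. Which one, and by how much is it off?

Distance(U, H) = 26.4 — off by 4.20.

W = (0.00, 0.00) ✓; WF at -46.40° ✓; |WF| = 10.90 ✓; ∠WFA = 51.30° ✓; |FA| = 10.80 ✓; ∠FAB = 58.50° ✓; |AB| = 14.60 ✓; ∠ABJ = 63.00° ✓; |BJ| = 10.10 ✓; ∠BJU = 105.7° ✓; |JU| = 18.10 ✓; ∠JUH = 73.40° ✓; |UH| = 22.20 ✗.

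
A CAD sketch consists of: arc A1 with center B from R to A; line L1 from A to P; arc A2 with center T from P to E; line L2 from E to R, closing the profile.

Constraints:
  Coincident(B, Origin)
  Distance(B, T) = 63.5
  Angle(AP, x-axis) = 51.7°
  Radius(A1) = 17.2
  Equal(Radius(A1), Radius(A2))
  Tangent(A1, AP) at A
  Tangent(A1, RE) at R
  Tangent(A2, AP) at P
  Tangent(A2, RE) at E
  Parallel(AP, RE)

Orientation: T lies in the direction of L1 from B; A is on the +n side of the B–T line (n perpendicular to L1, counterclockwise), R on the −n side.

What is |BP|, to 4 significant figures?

65.79

Tangency of A1 to both parallel lines with radius 17.2 puts A and R at B ± 17.2·n: A = (-13.50, 10.66), R = (13.50, -10.66). Equal radii place P and E the same way about T: P = T + 17.2·n = (25.86, 60.49), E = T − 17.2·n = (52.85, 39.17). Then |BP| = |P − B| = 65.79.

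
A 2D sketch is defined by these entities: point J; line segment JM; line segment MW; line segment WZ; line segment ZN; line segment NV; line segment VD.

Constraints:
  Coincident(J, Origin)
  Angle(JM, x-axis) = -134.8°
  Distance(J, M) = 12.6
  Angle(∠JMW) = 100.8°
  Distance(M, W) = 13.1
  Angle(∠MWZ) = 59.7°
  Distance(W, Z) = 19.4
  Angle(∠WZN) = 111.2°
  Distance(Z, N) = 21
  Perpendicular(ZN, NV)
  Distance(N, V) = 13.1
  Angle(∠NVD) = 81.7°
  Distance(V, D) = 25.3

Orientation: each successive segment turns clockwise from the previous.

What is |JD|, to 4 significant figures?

11.96

J is at the origin; JM runs at -134.8° with length 12.6, so M = (-8.878, -8.941). ∠JMW = 100.8° gives MW at 146.0° from the x-axis; with |MW| = 13.1, W = (-19.74, -1.615). ∠MWZ = 59.7° gives WZ at 25.70° from the x-axis; with |WZ| = 19.4, Z = (-2.258, 6.798). ∠WZN = 111.2° gives ZN at -43.10° from the x-axis; with |ZN| = 21.0, N = (13.08, -7.551). The perpendicularity gives NV at right angles to ZN, so NV runs at -133.1°; with |NV| = 13.1, V = (4.125, -17.12). ∠NVD = 81.7° gives VD at 128.6° from the x-axis; with |VD| = 25.3, D = (-11.66, 2.656). Then |JD| = |D − J| = 11.96.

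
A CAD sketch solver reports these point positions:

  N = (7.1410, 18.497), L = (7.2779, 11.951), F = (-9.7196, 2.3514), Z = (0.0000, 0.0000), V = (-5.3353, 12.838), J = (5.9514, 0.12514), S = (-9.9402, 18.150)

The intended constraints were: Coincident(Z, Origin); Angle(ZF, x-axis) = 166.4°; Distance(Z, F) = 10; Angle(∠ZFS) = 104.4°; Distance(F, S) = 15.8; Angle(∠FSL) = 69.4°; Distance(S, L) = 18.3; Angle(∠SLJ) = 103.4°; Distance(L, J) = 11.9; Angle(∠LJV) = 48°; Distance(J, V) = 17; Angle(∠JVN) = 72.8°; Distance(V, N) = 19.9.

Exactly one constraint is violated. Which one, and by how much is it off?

Distance(V, N) = 19.9 — off by 6.20.

Z = (0.00, 0.00) ✓; ZF at 166.4° ✓; |ZF| = 10.00 ✓; ∠ZFS = 104.4° ✓; |FS| = 15.80 ✓; ∠FSL = 69.40° ✓; |SL| = 18.30 ✓; ∠SLJ = 103.4° ✓; |LJ| = 11.90 ✓; ∠LJV = 48.00° ✓; |JV| = 17.00 ✓; ∠JVN = 72.80° ✓; |VN| = 13.70 ✗.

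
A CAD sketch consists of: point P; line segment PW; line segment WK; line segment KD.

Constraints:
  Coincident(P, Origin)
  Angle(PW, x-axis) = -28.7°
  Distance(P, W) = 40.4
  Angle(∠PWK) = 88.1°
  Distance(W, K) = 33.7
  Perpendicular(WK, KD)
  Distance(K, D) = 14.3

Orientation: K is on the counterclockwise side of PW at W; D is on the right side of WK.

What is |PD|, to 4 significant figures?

63.54

∠PWK = 88.1°, so WK runs at -28.7° + (180° − 88.1°) = 63.20° from the x-axis; with |WK| = 33.7, K = W + 33.7·(cos 63.20°, sin 63.20°) = (50.63, 10.68). The perpendicularity gives KD at right angles to WK; with |KD| = 14.3 on the right of WK, D = K + 14.3·(0.8926, -0.4509) = (63.40, 4.232). Then |PD| = |D − P| = 63.54.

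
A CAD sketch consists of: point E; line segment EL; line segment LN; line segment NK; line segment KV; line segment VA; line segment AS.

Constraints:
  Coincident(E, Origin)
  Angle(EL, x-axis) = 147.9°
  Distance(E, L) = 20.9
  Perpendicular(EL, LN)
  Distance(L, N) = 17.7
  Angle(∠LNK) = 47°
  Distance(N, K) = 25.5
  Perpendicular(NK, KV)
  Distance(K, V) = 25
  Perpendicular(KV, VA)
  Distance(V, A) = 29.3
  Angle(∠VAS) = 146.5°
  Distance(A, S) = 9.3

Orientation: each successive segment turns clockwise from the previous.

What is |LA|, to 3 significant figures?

19.9

E is at the origin; EL runs at 147.9° with length 20.9, so L = (-17.7, 11.1). The perpendicularity gives LN at right angles to EL, so LN runs at 57.9°; with |LN| = 17.7, N = (-8.30, 26.1). ∠LNK = 47.0° gives NK at -75.1° from the x-axis; with |NK| = 25.5, K = (-1.74, 1.46). The perpendicularity gives KV at right angles to NK, so KV runs at -165°; with |KV| = 25.0, V = (-25.9, -4.97). KV ⟂ VA, so VA runs at 105°; with |VA| = 29.3, A = (-33.4, 23.3). Then |LA| = |A − L| = 19.9.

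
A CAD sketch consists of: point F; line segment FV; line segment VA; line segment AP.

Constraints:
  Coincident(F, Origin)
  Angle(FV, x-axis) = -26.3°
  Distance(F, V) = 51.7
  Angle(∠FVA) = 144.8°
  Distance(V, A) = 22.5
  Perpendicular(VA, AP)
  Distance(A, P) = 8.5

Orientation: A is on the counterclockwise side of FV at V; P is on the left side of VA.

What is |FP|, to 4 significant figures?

68.16

∠FVA = 144.8°, so VA runs at -26.3° + (180° − 144.8°) = 8.900° from the x-axis; with |VA| = 22.5, A = V + 22.5·(cos 8.900°, sin 8.900°) = (68.58, -19.43). VA ⟂ AP; with |AP| = 8.5 on the left of VA, P = A + 8.5·(-0.1547, 0.9880) = (67.26, -11.03). Then |FP| = |P − F| = 68.16.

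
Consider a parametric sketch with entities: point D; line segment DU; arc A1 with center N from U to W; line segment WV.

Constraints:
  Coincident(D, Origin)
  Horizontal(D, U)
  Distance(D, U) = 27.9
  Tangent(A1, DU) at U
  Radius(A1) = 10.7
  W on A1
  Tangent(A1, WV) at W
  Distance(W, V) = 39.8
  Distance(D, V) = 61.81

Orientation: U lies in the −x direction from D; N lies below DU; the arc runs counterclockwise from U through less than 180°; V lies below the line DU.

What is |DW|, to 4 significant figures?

40.32

Checks: |NW| = 10.70 ✓; ∠(NW, WV) = 90.00° ✓; |WV| = 39.80 ✓; |DV| = 61.81 ✓.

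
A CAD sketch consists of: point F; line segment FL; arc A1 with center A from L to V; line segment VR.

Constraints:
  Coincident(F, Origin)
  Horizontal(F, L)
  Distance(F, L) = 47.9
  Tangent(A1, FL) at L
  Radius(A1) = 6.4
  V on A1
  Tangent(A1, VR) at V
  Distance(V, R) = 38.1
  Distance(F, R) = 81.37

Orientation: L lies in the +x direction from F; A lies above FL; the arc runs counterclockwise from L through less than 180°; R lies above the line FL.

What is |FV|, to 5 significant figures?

53.459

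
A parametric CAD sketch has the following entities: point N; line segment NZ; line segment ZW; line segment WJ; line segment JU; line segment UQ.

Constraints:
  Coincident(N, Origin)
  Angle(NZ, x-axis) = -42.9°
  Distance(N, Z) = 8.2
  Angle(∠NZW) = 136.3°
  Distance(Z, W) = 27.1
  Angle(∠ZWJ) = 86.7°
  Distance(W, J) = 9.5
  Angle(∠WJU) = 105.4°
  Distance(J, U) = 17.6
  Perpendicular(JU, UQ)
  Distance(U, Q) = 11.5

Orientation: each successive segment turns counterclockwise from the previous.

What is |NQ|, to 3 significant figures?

13.4

N is at the origin; NZ runs at -42.9° with length 8.2, so Z = (6.01, -5.58). ∠NZW = 136.3° gives ZW at 0.800° from the x-axis; with |ZW| = 27.1, W = (33.1, -5.20). ∠ZWJ = 86.7° gives WJ at 94.1° from the x-axis; with |WJ| = 9.5, J = (32.4, 4.27). ∠WJU = 105.4° gives JU at 169° from the x-axis; with |JU| = 17.6, U = (15.2, 7.72). JU ⟂ UQ, so UQ runs at -101°; with |UQ| = 11.5, Q = (12.9, -3.56). Then |NQ| = |Q − N| = 13.4.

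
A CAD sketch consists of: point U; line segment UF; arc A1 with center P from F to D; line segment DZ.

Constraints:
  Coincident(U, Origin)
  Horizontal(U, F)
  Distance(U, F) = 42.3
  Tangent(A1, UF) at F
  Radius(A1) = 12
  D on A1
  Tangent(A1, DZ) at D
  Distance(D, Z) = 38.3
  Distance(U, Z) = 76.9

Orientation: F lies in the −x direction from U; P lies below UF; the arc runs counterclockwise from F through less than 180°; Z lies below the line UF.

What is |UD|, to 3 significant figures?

55.1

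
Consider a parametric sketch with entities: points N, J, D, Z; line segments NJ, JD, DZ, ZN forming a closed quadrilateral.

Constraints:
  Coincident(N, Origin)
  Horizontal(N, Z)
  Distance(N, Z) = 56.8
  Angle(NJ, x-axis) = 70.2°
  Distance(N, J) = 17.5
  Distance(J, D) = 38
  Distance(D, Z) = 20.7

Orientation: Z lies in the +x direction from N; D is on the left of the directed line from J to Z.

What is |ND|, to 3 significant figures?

46.8

N is at the origin; N and Z share the same y with |NZ| = 56.8 and Z in +x, so Z = (56.8, 0). NJ runs at 70.2° with |NJ| = 17.5, so J = (5.93, 16.5). D is determined by |JD| = 38.0 and |DZ| = 20.7 together: it lies at the intersection of circle(J, 38.0) and circle(Z, 20.7). With |JZ| = 53.5, the foot of the radical line on JZ is 36.2 from J and the perpendicular offset is √(38.0² − 36.2²) = 11.5. Taking the left-of-JZ solution: D = (43.9, 16.2).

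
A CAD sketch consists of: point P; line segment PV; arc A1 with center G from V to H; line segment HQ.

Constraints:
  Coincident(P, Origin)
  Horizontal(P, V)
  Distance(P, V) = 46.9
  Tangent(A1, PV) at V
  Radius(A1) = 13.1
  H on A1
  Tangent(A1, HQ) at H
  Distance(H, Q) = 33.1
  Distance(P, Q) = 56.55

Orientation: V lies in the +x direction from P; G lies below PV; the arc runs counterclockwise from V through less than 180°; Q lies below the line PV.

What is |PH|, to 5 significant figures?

36.146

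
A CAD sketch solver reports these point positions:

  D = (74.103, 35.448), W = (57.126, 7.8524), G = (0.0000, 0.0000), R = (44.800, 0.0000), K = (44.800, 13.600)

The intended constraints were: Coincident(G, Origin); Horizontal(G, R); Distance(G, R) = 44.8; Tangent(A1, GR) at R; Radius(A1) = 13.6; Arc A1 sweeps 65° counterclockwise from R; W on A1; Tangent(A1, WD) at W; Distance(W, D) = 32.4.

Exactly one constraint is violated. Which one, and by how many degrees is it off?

Tangent(A1, WD) at W — off by 6.60°.

G = (0.00, 0.00) ✓; G.y = 0.00, R.y = 0.00 ✓; |GR| = 44.80 ✓; ∠(KR, RG) = 90.00° ✓; |KR| = 13.60 ✓; bearing(K→W) − bearing(K→R) = 65.00° ✓; |KW| = 13.60 ✓; ∠(KW, WD) = 96.60° ✗; |WD| = 32.40 ✓.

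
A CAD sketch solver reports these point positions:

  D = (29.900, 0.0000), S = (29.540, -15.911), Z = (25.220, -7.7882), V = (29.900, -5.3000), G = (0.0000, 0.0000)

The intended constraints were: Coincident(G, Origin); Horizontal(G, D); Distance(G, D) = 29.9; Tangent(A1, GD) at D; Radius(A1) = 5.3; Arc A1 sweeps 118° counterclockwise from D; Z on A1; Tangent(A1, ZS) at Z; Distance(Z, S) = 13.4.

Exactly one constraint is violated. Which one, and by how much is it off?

Distance(Z, S) = 13.4 — off by 4.20.

G = (0.00, 0.00) ✓; G.y = 0.00, D.y = 0.00 ✓; |GD| = 29.90 ✓; ∠(VD, DG) = 90.00° ✓; |VD| = 5.300 ✓; bearing(V→Z) − bearing(V→D) = 118.0° ✓; |VZ| = 5.300 ✓; ∠(VZ, ZS) = 89.99° ✓; |ZS| = 9.200 ✗.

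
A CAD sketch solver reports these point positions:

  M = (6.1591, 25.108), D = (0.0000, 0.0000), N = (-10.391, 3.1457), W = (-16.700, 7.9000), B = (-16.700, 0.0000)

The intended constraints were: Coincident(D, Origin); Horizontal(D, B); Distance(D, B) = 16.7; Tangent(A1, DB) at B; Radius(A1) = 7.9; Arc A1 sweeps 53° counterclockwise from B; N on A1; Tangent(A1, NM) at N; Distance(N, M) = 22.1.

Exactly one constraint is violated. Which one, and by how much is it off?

Distance(N, M) = 22.1 — off by 5.40.

D = (0.00, 0.00) ✓; D.y = 0.00, B.y = 0.00 ✓; |DB| = 16.70 ✓; ∠(WB, BD) = 90.00° ✓; |WB| = 7.900 ✓; bearing(W→N) − bearing(W→B) = 53.00° ✓; |WN| = 7.900 ✓; ∠(WN, NM) = 90.00° ✓; |NM| = 27.50 ✗.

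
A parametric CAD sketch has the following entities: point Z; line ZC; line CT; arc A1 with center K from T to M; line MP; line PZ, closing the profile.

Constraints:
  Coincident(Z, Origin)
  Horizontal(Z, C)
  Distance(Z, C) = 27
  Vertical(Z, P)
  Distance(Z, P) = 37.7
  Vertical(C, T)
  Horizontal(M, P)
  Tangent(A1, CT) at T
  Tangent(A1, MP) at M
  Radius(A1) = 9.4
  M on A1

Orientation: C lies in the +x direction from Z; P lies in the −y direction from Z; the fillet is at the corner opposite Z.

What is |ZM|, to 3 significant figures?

41.6

Z is at the origin; ZC is horizontal with |ZC| = 27.0 and C on the +x side, so C = (27.0, 0.00). ZP is vertical with |ZP| = 37.7 and P on the −y side, so P = (0.00, -37.7). The virtual corner opposite Z is at (27.0, -37.7). A1 meets CT tangentially, so KT is at right angles to CT and since A1 is tangent to MP there, KM ⟂ MP, with radius 9.4, so the center K sits 9.4 in from both sides at K = (17.6, -28.3). That places the tangent points at T = (27.0, -28.3) on CT and M = (17.6, -37.7) on MP. Then |ZM| = |M − Z| = 41.6.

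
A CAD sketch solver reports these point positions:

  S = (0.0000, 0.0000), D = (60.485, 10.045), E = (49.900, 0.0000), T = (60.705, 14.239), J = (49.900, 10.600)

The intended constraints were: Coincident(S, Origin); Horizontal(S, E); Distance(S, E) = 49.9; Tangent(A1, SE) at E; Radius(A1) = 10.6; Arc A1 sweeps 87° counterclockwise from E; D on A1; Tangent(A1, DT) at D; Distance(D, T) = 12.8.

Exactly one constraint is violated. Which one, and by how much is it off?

Distance(D, T) = 12.8 — off by 8.60.

S = (0.00, 0.00) ✓; S.y = 0.00, E.y = 0.00 ✓; |SE| = 49.90 ✓; ∠(JE, ES) = 90.00° ✓; |JE| = 10.60 ✓; bearing(J→D) − bearing(J→E) = 87.00° ✓; |JD| = 10.60 ✓; ∠(JD, DT) = 90.00° ✓; |DT| = 4.200 ✗.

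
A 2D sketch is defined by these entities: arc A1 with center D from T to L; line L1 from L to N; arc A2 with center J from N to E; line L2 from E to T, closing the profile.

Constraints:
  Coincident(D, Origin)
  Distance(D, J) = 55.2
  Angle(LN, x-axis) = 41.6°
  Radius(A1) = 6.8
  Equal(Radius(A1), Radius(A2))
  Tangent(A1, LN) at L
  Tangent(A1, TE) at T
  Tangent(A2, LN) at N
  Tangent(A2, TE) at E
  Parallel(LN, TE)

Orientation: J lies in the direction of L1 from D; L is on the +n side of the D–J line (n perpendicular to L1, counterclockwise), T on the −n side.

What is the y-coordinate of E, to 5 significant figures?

31.564

Tangency of A1 to both parallel lines with radius 6.8 puts L and T at D ± 6.8·n: L = (-4.5147, 5.0850), T = (4.5147, -5.0850). Equal radii place N and E the same way about J: N = J + 6.8·n = (36.764, 41.734), E = J − 6.8·n = (45.793, 31.564). So E.y = 31.564.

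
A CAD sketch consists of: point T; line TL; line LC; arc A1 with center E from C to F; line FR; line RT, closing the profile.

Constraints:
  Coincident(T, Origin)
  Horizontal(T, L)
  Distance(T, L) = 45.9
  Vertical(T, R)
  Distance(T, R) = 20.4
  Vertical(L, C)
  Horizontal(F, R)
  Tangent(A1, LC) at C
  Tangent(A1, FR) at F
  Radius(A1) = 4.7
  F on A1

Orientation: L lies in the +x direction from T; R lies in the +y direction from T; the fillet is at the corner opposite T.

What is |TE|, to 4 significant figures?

44.09

T is at the origin; TL is horizontal with |TL| = 45.9 and L on the +x side, so L = (45.90, 0.000). T and R share the same x with |TR| = 20.4 and R on the +y side, so R = (0.000, 20.40). The virtual corner opposite T is at (45.90, 20.40). The tangent condition forces EC to be normal to LC and tangency of A1 to FR means the radius EF is perpendicular to FR, with radius 4.7, so the center E sits 4.7 in from both sides at E = (41.20, 15.70). Then |TE| = |E − T| = 44.09.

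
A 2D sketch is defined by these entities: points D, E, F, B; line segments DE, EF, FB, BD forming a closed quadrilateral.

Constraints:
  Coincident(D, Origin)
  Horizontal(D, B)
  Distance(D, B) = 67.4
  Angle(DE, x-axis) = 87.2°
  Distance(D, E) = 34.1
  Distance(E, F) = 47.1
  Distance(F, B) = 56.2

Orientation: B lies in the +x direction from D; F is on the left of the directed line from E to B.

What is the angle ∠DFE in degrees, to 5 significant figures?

26.761°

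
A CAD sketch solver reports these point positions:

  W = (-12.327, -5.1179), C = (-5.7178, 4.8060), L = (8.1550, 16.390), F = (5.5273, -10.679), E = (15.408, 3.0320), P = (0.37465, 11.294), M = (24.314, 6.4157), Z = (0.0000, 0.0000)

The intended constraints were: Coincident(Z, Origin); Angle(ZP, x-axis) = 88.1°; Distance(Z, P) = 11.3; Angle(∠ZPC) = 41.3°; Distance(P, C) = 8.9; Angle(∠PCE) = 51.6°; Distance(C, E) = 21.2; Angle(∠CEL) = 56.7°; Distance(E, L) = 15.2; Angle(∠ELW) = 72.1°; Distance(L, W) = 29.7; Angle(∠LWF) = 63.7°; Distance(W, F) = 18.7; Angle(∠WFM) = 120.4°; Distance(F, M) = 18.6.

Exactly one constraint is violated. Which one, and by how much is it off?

Distance(F, M) = 18.6 — off by 6.80.

Z = (0.00, 0.00) ✓; ZP at 88.10° ✓; |ZP| = 11.30 ✓; ∠ZPC = 41.30° ✓; |PC| = 8.900 ✓; ∠PCE = 51.60° ✓; |CE| = 21.20 ✓; ∠CEL = 56.70° ✓; |EL| = 15.20 ✓; ∠ELW = 72.10° ✓; |LW| = 29.70 ✓; ∠LWF = 63.70° ✓; |WF| = 18.70 ✓; ∠WFM = 120.4° ✓; |FM| = 25.40 ✗.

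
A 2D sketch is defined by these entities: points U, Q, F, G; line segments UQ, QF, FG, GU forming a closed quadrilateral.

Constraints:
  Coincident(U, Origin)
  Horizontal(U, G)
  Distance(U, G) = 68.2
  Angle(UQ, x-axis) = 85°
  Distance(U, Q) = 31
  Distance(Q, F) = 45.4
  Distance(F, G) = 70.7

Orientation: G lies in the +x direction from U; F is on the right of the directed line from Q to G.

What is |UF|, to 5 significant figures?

14.401

Checks: |QF| = 45.40 ✓; |FG| = 70.70 ✓.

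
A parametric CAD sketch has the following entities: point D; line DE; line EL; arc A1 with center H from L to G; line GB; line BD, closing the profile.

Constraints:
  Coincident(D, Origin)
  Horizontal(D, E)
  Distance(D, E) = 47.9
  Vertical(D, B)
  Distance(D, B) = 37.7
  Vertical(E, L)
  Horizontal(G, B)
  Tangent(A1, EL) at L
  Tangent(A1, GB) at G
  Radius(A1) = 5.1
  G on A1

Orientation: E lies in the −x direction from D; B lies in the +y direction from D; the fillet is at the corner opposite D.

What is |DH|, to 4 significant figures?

53.80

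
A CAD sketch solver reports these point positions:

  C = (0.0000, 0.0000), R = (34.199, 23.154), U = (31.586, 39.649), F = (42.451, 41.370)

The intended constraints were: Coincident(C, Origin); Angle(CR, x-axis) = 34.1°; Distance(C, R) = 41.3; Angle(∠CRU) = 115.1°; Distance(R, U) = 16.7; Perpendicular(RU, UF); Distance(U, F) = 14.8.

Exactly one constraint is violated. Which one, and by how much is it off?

Distance(U, F) = 14.8 — off by 3.80.

C = (0.00, 0.00) ✓; CR at 34.10° ✓; |CR| = 41.30 ✓; ∠CRU = 115.1° ✓; |RU| = 16.70 ✓; ∠(RU, UF) = 90.00° ✓; |UF| = 11.00 ✗.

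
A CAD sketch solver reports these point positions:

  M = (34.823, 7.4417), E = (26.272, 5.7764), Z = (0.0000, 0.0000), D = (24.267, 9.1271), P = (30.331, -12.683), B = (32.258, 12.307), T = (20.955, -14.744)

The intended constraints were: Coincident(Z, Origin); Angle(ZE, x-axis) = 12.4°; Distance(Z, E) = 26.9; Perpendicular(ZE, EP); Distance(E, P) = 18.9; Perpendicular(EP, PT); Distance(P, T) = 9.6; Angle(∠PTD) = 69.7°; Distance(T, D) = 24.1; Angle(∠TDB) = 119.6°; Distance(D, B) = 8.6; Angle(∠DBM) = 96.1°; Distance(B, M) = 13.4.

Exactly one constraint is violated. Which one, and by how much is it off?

Distance(B, M) = 13.4 — off by 7.90.

Z = (0.00, 0.00) ✓; ZE at 12.40° ✓; |ZE| = 26.90 ✓; ∠(ZE, EP) = 90.00° ✓; |EP| = 18.90 ✓; ∠(EP, PT) = 90.00° ✓; |PT| = 9.600 ✓; ∠PTD = 69.70° ✓; |TD| = 24.10 ✓; ∠TDB = 119.6° ✓; |DB| = 8.600 ✓; ∠DBM = 96.10° ✓; |BM| = 5.500 ✗.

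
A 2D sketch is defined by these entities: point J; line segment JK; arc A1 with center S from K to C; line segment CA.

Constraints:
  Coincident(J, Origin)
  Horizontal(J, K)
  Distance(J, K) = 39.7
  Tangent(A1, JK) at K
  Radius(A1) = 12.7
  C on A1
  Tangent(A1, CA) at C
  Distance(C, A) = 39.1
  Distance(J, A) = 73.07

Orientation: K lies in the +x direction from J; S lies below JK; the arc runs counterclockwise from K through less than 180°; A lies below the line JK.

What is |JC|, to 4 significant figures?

35.29

J is at the origin; JK is horizontal with |JK| = 39.7 and K on the +x side, so K = (39.70, 0.000). A1 meets JK tangentially, so SK is at right angles to JK, so S = K + (0, -12.7) = (39.70, -12.70). Since SC ⟂ CA (tangency), |SA| = √(12.7² + 39.1²) = 41.11 regardless of where C sits on A1. So A lies on both circle(J, 73.07) and circle(S, 41.11); the below-JK intersection is A = (51.15, -52.19). C is the foot of the tangent from A: C = (29.19, -19.83).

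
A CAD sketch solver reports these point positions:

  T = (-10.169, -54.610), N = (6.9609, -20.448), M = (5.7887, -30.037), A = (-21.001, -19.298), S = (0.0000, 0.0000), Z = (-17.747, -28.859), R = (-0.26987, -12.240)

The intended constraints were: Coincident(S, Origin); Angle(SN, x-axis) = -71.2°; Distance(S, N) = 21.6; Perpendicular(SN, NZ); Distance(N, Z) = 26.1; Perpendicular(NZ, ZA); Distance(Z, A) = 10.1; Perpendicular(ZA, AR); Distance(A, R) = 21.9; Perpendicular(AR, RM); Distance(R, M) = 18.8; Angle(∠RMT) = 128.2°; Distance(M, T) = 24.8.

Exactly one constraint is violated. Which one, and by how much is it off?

Distance(M, T) = 24.8 — off by 4.50.

S = (0.00, 0.00) ✓; SN at -71.20° ✓; |SN| = 21.60 ✓; ∠(SN, NZ) = 90.00° ✓; |NZ| = 26.10 ✓; ∠(NZ, ZA) = 90.00° ✓; |ZA| = 10.10 ✓; ∠(ZA, AR) = 89.99° ✓; |AR| = 21.90 ✓; ∠(AR, RM) = 90.00° ✓; |RM| = 18.80 ✓; ∠RMT = 128.2° ✓; |MT| = 29.30 ✗.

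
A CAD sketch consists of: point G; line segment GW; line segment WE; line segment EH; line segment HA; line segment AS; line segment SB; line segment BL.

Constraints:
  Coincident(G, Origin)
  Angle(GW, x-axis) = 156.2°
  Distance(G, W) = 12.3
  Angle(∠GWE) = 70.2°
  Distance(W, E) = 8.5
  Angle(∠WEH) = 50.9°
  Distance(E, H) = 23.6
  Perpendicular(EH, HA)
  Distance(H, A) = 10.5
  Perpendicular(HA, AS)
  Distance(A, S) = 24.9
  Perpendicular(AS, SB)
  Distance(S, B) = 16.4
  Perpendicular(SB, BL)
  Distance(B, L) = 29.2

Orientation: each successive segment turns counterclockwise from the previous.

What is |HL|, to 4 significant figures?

7.301

G is at the origin; GW runs at 156.2° with length 12.3, so W = (-11.25, 4.964). ∠GWE = 70.2° gives WE at -94.00° from the x-axis; with |WE| = 8.5, E = (-11.85, -3.516). ∠WEH = 50.9° gives EH at 35.10° from the x-axis; with |EH| = 23.6, H = (7.461, 10.05). The perpendicularity gives HA at right angles to EH, so HA runs at 125.1°; with |HA| = 10.5, A = (1.424, 18.65). HA ⟂ AS, so AS runs at -144.9°; with |AS| = 24.9, S = (-18.95, 4.327). AS ⟂ SB, so SB runs at -54.90°; with |SB| = 16.4, B = (-9.518, -9.090). SB is perpendicular to BL, so BL runs at 35.10°; with |BL| = 29.2, L = (14.37, 7.700). Then |HL| = |L − H| = 7.301.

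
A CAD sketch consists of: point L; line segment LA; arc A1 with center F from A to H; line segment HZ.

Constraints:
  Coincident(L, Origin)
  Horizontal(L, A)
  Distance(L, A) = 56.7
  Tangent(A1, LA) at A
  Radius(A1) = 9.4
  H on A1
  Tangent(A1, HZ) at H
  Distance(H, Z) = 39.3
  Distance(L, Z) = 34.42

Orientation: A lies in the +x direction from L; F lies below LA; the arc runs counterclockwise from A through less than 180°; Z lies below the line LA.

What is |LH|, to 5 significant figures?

50.685

Checks: L.y = 0.00, A.y = 0.00 ✓; |FH| = 9.400 ✓; ∠(FH, HZ) = 90.00° ✓; |HZ| = 39.30 ✓; |LZ| = 34.42 ✓.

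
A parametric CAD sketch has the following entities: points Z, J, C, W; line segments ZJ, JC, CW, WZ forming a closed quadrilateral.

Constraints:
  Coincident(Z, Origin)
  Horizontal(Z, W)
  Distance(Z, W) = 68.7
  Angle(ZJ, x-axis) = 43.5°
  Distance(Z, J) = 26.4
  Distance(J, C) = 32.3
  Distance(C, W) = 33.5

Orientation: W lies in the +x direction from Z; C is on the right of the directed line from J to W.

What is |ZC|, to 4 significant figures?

37.58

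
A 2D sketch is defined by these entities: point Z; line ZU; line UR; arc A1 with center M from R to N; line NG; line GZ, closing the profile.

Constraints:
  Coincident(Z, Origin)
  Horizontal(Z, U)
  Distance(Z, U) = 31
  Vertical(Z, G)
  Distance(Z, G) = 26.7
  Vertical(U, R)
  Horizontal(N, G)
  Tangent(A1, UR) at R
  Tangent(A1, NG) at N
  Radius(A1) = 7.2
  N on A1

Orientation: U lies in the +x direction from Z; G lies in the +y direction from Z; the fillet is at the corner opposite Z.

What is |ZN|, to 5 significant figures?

35.768

The virtual corner opposite Z is at (31.000, 26.700). The tangent condition forces MR to be normal to UR and tangency of A1 to NG means the radius MN is perpendicular to NG, with radius 7.2, so the center M sits 7.2 in from both sides at M = (23.800, 19.500). That places the tangent points at R = (31.000, 19.500) on UR and N = (23.800, 26.700) on NG. Then |ZN| = |N − Z| = 35.768.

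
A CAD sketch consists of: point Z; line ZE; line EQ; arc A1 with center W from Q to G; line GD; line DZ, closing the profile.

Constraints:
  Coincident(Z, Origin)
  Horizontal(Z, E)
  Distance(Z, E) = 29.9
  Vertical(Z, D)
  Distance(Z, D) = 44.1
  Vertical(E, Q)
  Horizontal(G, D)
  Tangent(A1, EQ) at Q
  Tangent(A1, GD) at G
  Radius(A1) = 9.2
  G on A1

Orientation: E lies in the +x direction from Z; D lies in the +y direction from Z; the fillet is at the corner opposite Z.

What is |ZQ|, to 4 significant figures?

45.96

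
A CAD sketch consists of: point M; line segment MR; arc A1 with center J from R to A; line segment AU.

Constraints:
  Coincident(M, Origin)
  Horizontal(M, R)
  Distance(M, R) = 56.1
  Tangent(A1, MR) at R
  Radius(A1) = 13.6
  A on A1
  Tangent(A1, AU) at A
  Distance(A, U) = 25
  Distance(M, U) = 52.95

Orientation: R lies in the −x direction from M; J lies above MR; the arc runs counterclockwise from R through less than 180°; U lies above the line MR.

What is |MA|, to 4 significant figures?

44.18

Checks: ∠(JR, RM) = 90.00° ✓; |JR| = 13.60 ✓; |JA| = 13.60 ✓; ∠(JA, AU) = 90.00° ✓; |AU| = 25.00 ✓; |MU| = 52.95 ✓.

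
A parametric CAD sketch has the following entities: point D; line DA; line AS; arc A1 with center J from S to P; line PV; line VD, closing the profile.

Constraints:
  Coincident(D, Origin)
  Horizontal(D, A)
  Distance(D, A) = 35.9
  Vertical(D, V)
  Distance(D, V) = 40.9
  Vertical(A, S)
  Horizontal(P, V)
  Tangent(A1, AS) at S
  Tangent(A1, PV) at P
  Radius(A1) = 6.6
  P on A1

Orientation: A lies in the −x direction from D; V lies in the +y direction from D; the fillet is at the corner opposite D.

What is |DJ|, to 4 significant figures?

45.11

D is at the origin; D and A share the same y with |DA| = 35.9 and A on the −x side, so A = (-35.90, 0.000). D and V share the same x with |DV| = 40.9 and V on the +y side, so V = (0.000, 40.90). The virtual corner opposite D is at (-35.90, 40.90). Since A1 is tangent to AS there, JS ⟂ AS and since A1 is tangent to PV there, JP ⟂ PV, with radius 6.6, so the center J sits 6.6 in from both sides at J = (-29.30, 34.30). Then |DJ| = |J − D| = 45.11.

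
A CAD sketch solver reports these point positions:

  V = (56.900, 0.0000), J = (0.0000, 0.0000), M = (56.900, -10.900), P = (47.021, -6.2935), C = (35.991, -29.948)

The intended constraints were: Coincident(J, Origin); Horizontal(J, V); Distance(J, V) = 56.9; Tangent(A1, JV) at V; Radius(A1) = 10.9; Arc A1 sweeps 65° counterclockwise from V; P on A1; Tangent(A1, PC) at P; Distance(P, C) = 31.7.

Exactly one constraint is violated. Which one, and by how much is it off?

Distance(P, C) = 31.7 — off by 5.60.

J = (0.00, 0.00) ✓; J.y = 0.00, V.y = 0.00 ✓; |JV| = 56.90 ✓; ∠(MV, VJ) = 90.00° ✓; |MV| = 10.90 ✓; bearing(M→P) − bearing(M→V) = 65.00° ✓; |MP| = 10.90 ✓; ∠(MP, PC) = 90.00° ✓; |PC| = 26.10 ✗.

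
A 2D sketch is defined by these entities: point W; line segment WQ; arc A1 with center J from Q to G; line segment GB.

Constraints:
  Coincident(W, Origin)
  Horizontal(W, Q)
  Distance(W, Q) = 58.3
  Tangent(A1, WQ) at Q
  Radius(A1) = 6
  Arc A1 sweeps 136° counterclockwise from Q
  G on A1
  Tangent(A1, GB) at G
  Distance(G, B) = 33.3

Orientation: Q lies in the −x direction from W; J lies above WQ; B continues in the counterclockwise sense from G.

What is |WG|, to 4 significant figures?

55.11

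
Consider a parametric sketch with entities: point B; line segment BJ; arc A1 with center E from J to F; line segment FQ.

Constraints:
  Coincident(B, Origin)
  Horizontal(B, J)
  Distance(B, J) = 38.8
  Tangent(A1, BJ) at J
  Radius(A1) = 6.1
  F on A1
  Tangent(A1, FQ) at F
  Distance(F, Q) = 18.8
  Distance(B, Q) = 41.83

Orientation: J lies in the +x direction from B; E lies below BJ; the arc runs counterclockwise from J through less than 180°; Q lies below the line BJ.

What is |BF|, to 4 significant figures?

33.31

Checks: |EF| = 6.100 ✓; ∠(EF, FQ) = 90.00° ✓; |FQ| = 18.80 ✓; |BQ| = 41.83 ✓.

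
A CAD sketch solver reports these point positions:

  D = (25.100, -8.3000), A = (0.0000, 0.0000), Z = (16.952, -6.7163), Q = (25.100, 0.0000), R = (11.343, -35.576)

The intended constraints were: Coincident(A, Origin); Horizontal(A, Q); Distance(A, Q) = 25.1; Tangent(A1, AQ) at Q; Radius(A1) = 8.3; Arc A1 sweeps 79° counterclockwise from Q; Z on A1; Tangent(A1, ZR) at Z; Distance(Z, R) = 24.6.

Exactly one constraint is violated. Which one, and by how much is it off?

Distance(Z, R) = 24.6 — off by 4.80.

A = (0.00, 0.00) ✓; A.y = 0.00, Q.y = 0.00 ✓; |AQ| = 25.10 ✓; ∠(DQ, QA) = 90.00° ✓; |DQ| = 8.300 ✓; bearing(D→Z) − bearing(D→Q) = 79.00° ✓; |DZ| = 8.300 ✓; ∠(DZ, ZR) = 90.00° ✓; |ZR| = 29.40 ✗.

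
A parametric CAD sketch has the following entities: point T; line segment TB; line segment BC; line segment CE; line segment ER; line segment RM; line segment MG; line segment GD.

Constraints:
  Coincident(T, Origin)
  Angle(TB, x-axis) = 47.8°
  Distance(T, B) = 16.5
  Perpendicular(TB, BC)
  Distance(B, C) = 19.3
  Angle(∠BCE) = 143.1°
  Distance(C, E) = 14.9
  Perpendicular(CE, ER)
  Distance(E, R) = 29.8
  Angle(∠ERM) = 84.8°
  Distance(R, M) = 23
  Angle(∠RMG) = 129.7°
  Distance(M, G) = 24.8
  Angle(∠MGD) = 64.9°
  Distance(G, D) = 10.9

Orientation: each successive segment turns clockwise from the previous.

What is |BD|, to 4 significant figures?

7.362

∠RMG = 129.7° gives MG at 45.40° from the x-axis; with |MG| = 24.8, G = (14.07, 19.54). ∠MGD = 64.9° gives GD at -69.70° from the x-axis; with |GD| = 10.9, D = (17.85, 9.314). Then |BD| = |D − B| = 7.362.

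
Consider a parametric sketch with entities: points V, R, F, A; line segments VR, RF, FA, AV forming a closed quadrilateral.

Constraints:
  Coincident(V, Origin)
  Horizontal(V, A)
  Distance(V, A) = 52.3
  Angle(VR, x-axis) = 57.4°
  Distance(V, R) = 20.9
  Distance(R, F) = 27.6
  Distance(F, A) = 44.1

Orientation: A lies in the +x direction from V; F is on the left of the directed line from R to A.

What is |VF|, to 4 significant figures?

48.32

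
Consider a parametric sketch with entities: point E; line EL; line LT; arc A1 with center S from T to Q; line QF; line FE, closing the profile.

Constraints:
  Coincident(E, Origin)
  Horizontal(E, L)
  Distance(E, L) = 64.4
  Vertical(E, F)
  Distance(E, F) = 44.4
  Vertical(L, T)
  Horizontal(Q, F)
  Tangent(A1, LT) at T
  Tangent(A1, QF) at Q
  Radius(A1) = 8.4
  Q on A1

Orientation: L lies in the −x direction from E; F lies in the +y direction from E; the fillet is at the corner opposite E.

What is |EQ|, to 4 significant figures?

71.47

The virtual corner opposite E is at (-64.40, 44.40). The tangent condition forces ST to be normal to LT and since A1 is tangent to QF there, SQ ⟂ QF, with radius 8.4, so the center S sits 8.4 in from both sides at S = (-56.00, 36.00). That places the tangent points at T = (-64.40, 36.00) on LT and Q = (-56.00, 44.40) on QF. Then |EQ| = |Q − E| = 71.47.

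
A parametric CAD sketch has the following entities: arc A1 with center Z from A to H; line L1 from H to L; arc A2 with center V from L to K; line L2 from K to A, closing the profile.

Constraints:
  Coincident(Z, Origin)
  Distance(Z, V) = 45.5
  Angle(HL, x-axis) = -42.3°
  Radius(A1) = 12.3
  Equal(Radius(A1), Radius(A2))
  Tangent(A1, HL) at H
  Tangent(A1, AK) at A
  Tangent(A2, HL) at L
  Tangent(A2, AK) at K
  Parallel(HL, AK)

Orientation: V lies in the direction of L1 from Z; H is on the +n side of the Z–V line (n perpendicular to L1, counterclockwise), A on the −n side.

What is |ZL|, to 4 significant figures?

47.13

Tangency of A1 to both parallel lines with radius 12.3 puts H and A at Z ± 12.3·n: H = (8.278, 9.097), A = (-8.278, -9.097). Equal radii place L and K the same way about V: L = V + 12.3·n = (41.93, -21.52), K = V − 12.3·n = (25.38, -39.72). Then |ZL| = |L − Z| = 47.13.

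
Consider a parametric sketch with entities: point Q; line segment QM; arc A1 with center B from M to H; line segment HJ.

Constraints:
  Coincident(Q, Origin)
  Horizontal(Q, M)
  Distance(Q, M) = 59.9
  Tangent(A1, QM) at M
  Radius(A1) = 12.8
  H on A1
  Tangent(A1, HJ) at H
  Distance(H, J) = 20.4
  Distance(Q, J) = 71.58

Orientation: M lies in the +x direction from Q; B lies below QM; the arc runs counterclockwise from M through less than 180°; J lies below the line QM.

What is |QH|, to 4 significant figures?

53.48

Q is at the origin; Q and M share the same y with |QM| = 59.9 and M on the +x side, so M = (59.90, 0.000). A1 meets QM tangentially, so BM is at right angles to QM, so B = M + (0, -12.8) = (59.90, -12.80). Since BH ⟂ HJ (tangency), |BJ| = √(12.8² + 20.4²) = 24.08 regardless of where H sits on A1. So J lies on both circle(Q, 71.58) and circle(B, 24.08); the below-QM intersection is J = (61.37, -36.84). H is the foot of the tangent from J: H = (49.49, -20.25).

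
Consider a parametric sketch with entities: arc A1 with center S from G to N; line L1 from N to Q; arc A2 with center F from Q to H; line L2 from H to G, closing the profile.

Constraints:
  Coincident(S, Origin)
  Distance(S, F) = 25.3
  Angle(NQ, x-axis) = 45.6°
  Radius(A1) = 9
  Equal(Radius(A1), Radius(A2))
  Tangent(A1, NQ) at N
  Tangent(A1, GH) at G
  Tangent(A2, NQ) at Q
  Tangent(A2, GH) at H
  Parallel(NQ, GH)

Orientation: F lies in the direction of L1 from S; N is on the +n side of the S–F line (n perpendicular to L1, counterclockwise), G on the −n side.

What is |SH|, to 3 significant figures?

26.9

Tangency of A1 to both parallel lines with radius 9.0 puts N and G at S ± 9.0·n: N = (-6.43, 6.30), G = (6.43, -6.30). Equal radii place Q and H the same way about F: Q = F + 9.0·n = (11.3, 24.4), H = F − 9.0·n = (24.1, 11.8). Then |SH| = |H − S| = 26.9.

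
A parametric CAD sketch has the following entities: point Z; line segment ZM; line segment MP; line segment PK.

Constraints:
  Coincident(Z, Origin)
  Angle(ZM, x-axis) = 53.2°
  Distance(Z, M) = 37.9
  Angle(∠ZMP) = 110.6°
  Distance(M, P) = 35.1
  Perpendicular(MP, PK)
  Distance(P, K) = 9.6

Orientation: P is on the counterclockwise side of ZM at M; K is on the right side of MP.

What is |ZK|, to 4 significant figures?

66.17

Z is at the origin; ZM runs at 53.2° with length 37.9, so M = 37.9·(cos 53.2°, sin 53.2°) = (22.70, 30.35). ∠ZMP = 110.6°, so MP runs at 53.2° + (180° − 110.6°) = 122.6° from the x-axis; with |MP| = 35.1, P = M + 35.1·(cos 122.6°, sin 122.6°) = (3.792, 59.92). The perpendicularity gives PK at right angles to MP; with |PK| = 9.6 on the right of MP, K = P + 9.6·(0.8425, 0.5388) = (11.88, 65.09). Then |ZK| = |K − Z| = 66.17.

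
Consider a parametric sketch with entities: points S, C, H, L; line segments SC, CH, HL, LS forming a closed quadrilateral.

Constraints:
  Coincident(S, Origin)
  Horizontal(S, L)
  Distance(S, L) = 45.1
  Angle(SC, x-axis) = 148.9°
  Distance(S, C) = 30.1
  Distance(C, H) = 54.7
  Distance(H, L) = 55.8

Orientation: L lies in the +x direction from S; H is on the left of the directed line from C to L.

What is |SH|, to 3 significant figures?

51.8

S is at the origin; SL is horizontal with |SL| = 45.1 and L in +x, so L = (45.1, 0). SC runs at 148.9° with |SC| = 30.1, so C = (-25.8, 15.5). H is determined by |CH| = 54.7 and |HL| = 55.8 together: it lies at the intersection of circle(C, 54.7) and circle(L, 55.8). With |CL| = 72.6, the foot of the radical line on CL is 35.4 from C and the perpendicular offset is √(54.7² − 35.4²) = 41.7. Taking the left-of-CL solution: H = (17.8, 48.7).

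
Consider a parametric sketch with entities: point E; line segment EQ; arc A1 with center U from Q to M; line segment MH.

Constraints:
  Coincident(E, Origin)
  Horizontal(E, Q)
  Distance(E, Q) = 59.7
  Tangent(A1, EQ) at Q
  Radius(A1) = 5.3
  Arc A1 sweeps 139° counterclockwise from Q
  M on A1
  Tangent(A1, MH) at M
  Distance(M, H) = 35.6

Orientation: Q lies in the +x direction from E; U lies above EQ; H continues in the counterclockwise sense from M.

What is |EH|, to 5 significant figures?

48.834

On A1, Q sits at bearing -90° from U; a 139° counterclockwise sweep puts M at bearing 49°, so M = U + 5.3·(cos 49°, sin 49°) = (63.177, 9.3000). A1 meets MH tangentially, so UM is at right angles to MH, so MH runs along (−sin 49°, cos 49°); with |MH| = 35.6, H = (36.309, 32.656). Then |EH| = |H − E| = 48.834.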